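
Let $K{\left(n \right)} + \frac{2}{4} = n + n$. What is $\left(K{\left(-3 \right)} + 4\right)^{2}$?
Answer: $\frac{25}{4} \approx 6.25$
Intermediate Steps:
$K{\left(n \right)} = - \frac{1}{2} + 2 n$ ($K{\left(n \right)} = - \frac{1}{2} + \left(n + n\right) = - \frac{1}{2} + 2 n$)
$\left(K{\left(-3 \right)} + 4\right)^{2} = \left(\left(- \frac{1}{2} + 2 \left(-3\right)\right) + 4\right)^{2} = \left(\left(- \frac{1}{2} - 6\right) + 4\right)^{2} = \left(- \frac{13}{2} + 4\right)^{2} = \left(- \frac{5}{2}\right)^{2} = \frac{25}{4}$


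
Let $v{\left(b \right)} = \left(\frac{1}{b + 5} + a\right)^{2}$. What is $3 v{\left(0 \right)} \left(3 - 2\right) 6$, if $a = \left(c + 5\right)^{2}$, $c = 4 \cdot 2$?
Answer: $\frac{12882888}{25} \approx 5.1532 \cdot 10^{5}$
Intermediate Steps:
$c = 8$
$a = 169$ ($a = \left(8 + 5\right)^{2} = 13^{2} = 169$)
$v{\left(b \right)} = \left(169 + \frac{1}{5 + b}\right)^{2}$ ($v{\left(b \right)} = \left(\frac{1}{b + 5} + 169\right)^{2} = \left(\frac{1}{5 + b} + 169\right)^{2} = \left(169 + \frac{1}{5 + b}\right)^{2}$)
$3 v{\left(0 \right)} \left(3 - 2\right) 6 = 3 \frac{\left(846 + 169 \cdot 0\right)^{2}}{\left(5 + 0\right)^{2}} \left(3 - 2\right) 6 = 3 \frac{\left(846 + 0\right)^{2}}{25} \cdot 1 \cdot 6 = 3 \frac{846^{2}}{25} \cdot 6 = 3 \cdot \frac{1}{25} \cdot 715716 \cdot 6 = 3 \cdot \frac{715716}{25} \cdot 6 = \frac{2147148}{25} \cdot 6 = \frac{12882888}{25}$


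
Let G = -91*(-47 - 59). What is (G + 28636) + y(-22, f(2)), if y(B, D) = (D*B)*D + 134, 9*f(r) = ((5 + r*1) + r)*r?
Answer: 38328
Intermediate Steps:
f(r) = r*(5 + 2*r)/9 (f(r) = (((5 + r*1) + r)*r)/9 = (((5 + r) + r)*r)/9 = ((5 + 2*r)*r)/9 = (r*(5 + 2*r))/9 = r*(5 + 2*r)/9)
G = 9646 (G = -91*(-106) = 9646)
y(B, D) = 134 + B*D² (y(B, D) = (B*D)*D + 134 = B*D² + 134 = 134 + B*D²)
(G + 28636) + y(-22, f(2)) = (9646 + 28636) + (134 - 22*4*(5 + 2*2)²/81) = 38282 + (134 - 22*4*(5 + 4)²/81) = 38282 + (134 - 22*((⅑)*2*9)²) = 38282 + (134 - 22*2²) = 38282 + (134 - 22*4) = 38282 + (134 - 88) = 38282 + 46 = 38328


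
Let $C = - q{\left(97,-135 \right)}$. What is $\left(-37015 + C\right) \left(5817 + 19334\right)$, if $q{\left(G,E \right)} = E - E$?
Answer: $-930964265$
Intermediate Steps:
$q{\left(G,E \right)} = 0$
$C = 0$ ($C = \left(-1\right) 0 = 0$)
$\left(-37015 + C\right) \left(5817 + 19334\right) = \left(-37015 + 0\right) \left(5817 + 19334\right) = \left(-37015\right) 25151 = -930964265$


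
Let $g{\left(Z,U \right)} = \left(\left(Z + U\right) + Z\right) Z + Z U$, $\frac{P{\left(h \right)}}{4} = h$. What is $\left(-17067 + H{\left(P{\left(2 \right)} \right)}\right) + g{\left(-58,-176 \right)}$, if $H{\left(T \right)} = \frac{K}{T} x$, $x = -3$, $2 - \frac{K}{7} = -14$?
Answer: $10035$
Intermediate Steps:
$K = 112$ ($K = 14 - -98 = 14 + 98 = 112$)
$P{\left(h \right)} = 4 h$
$g{\left(Z,U \right)} = U Z + Z \left(U + 2 Z\right)$ ($g{\left(Z,U \right)} = \left(\left(U + Z\right) + Z\right) Z + U Z = \left(U + 2 Z\right) Z + U Z = Z \left(U + 2 Z\right) + U Z = U Z + Z \left(U + 2 Z\right)$)
$H{\left(T \right)} = - \frac{336}{T}$ ($H{\left(T \right)} = \frac{112}{T} \left(-3\right) = - \frac{336}{T}$)
$\left(-17067 + H{\left(P{\left(2 \right)} \right)}\right) + g{\left(-58,-176 \right)} = \left(-17067 - \frac{336}{4 \cdot 2}\right) + 2 \left(-58\right) \left(-176 - 58\right) = \left(-17067 - \frac{336}{8}\right) + 2 \left(-58\right) \left(-234\right) = \left(-17067 - 42\right) + 27144 = -17109 + 27144 = 10035$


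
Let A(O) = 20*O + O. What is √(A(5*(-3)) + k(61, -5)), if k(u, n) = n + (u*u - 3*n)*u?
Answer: 2*√56894 ≈ 477.05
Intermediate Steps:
A(O) = 21*O
k(u, n) = n + u*(u² - 3*n) (k(u, n) = n + (u² - 3*n)*u = n + u*(u² - 3*n))
√(A(5*(-3)) + k(61, -5)) = √(21*(5*(-3)) + (-5 + 61³ - 3*(-5)*61)) = √(21*(-15) + (-5 + 226981 + 915)) = √(-315 + 227891) = √227576 = 2*√56894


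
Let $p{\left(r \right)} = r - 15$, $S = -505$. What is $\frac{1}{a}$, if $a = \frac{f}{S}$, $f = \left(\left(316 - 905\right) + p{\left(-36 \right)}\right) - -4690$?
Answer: $- \frac{101}{810} \approx -0.12469$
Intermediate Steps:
$p{\left(r \right)} = -15 + r$ ($p{\left(r \right)} = r - 15 = -15 + r$)
$f = 4050$ ($f = \left(\left(316 - 905\right) - 51\right) - -4690 = \left(-589 - 51\right) + 4690 = -640 + 4690 = 4050$)
$a = - \frac{810}{101}$ ($a = \frac{4050}{-505} = 4050 \left(- \frac{1}{505}\right) = - \frac{810}{101} \approx -8.0198$)
$\frac{1}{a} = \frac{1}{- \frac{810}{101}} = - \frac{101}{810}$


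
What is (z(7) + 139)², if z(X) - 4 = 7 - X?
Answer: 20449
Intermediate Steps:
z(X) = 11 - X (z(X) = 4 + (7 - X) = 11 - X)
(z(7) + 139)² = ((11 - 1*7) + 139)² = ((11 - 7) + 139)² = (4 + 139)² = 143² = 20449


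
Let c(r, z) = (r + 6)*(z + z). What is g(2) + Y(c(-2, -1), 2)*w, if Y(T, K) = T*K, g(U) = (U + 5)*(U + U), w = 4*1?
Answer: -36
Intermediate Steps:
w = 4
c(r, z) = 2*z*(6 + r) (c(r, z) = (6 + r)*(2*z) = 2*z*(6 + r))
g(U) = 2*U*(5 + U) (g(U) = (5 + U)*(2*U) = 2*U*(5 + U))
Y(T, K) = K*T
g(2) + Y(c(-2, -1), 2)*w = 2*2*(5 + 2) + (2*(2*(-1)*(6 - 2)))*4 = 2*2*7 + (2*(2*(-1)*4))*4 = 28 + (2*(-8))*4 = 28 - 16*4 = 28 - 64 = -36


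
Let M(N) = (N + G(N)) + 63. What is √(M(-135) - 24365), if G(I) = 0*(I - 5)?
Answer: I*√24437 ≈ 156.32*I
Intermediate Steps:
G(I) = 0 (G(I) = 0*(-5 + I) = 0)
M(N) = 63 + N (M(N) = (N + 0) + 63 = N + 63 = 63 + N)
√(M(-135) - 24365) = √((63 - 135) - 24365) = √(-72 - 24365) = √(-24437) = I*√24437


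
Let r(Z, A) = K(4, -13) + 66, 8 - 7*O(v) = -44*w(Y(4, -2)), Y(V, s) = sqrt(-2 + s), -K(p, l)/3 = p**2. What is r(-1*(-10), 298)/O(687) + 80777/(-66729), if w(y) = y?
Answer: -35215249/32563752 - 693*I/488 ≈ -1.0814 - 1.4201*I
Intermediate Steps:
K(p, l) = -3*p**2
O(v) = 8/7 + 88*I/7 (O(v) = 8/7 - (-44)*sqrt(-2 - 2)/7 = 8/7 - (-44)*sqrt(-4)/7 = 8/7 - (-44)*2*I/7 = 8/7 - (-88)*I/7 = 8/7 + 88*I/7)
r(Z, A) = 18 (r(Z, A) = -3*4**2 + 66 = -3*16 + 66 = -48 + 66 = 18)
r(-1*(-10), 298)/O(687) + 80777/(-66729) = 18/(8/7 + 88*I/7) + 80777/(-66729) = 18*(49*(8/7 - 88*I/7)/7808) + 80777*(-1/66729) = 441*(8/7 - 88*I/7)/3904 - 80777/66729 = -80777/66729 + 441*(8/7 - 88*I/7)/3904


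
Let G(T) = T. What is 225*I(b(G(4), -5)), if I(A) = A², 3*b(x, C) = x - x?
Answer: 0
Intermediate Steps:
b(x, C) = 0 (b(x, C) = (x - x)/3 = (⅓)*0 = 0)
225*I(b(G(4), -5)) = 225*0² = 225*0 = 0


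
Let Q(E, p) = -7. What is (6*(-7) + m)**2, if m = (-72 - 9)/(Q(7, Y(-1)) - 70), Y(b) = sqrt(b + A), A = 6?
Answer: 9941409/5929 ≈ 1676.7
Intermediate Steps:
Y(b) = sqrt(6 + b) (Y(b) = sqrt(b + 6) = sqrt(6 + b))
m = 81/77 (m = (-72 - 9)/(-7 - 70) = -81/(-77) = -81*(-1/77) = 81/77 ≈ 1.0519)
(6*(-7) + m)**2 = (6*(-7) + 81/77)**2 = (-42 + 81/77)**2 = (-3153/77)**2 = 9941409/5929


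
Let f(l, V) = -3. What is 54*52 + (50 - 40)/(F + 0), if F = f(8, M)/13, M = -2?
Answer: 8294/3 ≈ 2764.7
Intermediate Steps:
F = -3/13 ≈ -0.23077
54*52 + (50 - 40)/(F + 0) = 54*52 + (50 - 40)/(-3/13 + 0) = 2808 + 10/(-3/13) = 2808 + 10*(-13/3) = 2808 - 130/3 = 8294/3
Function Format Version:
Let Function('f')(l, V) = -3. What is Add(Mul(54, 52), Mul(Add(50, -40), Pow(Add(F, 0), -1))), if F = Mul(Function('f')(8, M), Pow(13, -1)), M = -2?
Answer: Rational(8294, 3) ≈ 2764.7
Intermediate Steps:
F = Rational(-3, 13) (F = Mul(-3, Pow(13, -1)) = Mul(-3, Rational(1, 13)) = Rational(-3, 13) ≈ -0.23077)
Add(Mul(54, 52), Mul(Add(50, -40), Pow(Add(F, 0), -1))) = Add(Mul(54, 52), Mul(Add(50, -40), Pow(Add(Rational(-3, 13), 0), -1))) = Add(2808, Mul(10, Pow(Rational(-3, 13), -1))) = Add(2808, Mul(10, Rational(-13, 3))) = Add(2808, Rational(-130, 3)) = Rational(8294, 3)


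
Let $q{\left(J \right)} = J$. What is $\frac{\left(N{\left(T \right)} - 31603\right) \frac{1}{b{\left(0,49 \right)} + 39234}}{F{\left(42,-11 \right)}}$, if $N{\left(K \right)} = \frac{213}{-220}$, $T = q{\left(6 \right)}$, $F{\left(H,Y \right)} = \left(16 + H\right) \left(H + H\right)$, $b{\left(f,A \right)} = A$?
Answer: $- \frac{6952873}{42105090720} \approx -0.00016513$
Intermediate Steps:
$F{\left(H,Y \right)} = 2 H \left(16 + H\right)$ ($F{\left(H,Y \right)} = \left(16 + H\right) 2 H = 2 H \left(16 + H\right)$)
$T = 6$
$N{\left(K \right)} = - \frac{213}{220}$ ($N{\left(K \right)} = 213 \left(- \frac{1}{220}\right) = - \frac{213}{220}$)
$\frac{\left(N{\left(T \right)} - 31603\right) \frac{1}{b{\left(0,49 \right)} + 39234}}{F{\left(42,-11 \right)}} = \frac{\left(- \frac{213}{220} - 31603\right) \frac{1}{49 + 39234}}{2 \cdot 42 \left(16 + 42\right)} = \frac{\left(- \frac{6952873}{220}\right) \frac{1}{39283}}{2 \cdot 42 \cdot 58} = \frac{\left(- \frac{6952873}{220}\right) \frac{1}{39283}}{4872} = \left(- \frac{6952873}{8642260}\right) \frac{1}{4872} = - \frac{6952873}{42105090720}$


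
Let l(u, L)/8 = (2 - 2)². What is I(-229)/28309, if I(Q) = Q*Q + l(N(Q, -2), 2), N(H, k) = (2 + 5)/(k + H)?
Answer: 52441/28309 ≈ 1.8524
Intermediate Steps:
N(H, k) = 7/(H + k)
l(u, L) = 0 (l(u, L) = 8*(2 - 2)² = 8*0² = 8*0 = 0)
I(Q) = Q² (I(Q) = Q*Q + 0 = Q² + 0 = Q²)
I(-229)/28309 = (-229)²/28309 = 52441*(1/28309) = 52441/28309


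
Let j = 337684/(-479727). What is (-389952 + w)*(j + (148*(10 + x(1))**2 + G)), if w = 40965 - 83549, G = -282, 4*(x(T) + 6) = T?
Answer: -496036395946546/479727 ≈ -1.0340e+9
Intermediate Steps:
x(T) = -6 + T/4
w = -42584
j = -337684/479727 (j = 337684*(-1/479727) = -337684/479727 ≈ -0.70391)
(-389952 + w)*(j + (148*(10 + x(1))**2 + G)) = (-389952 - 42584)*(-337684/479727 + (148*(10 + (-6 + (1/4)*1))**2 - 282)) = -432536*(-337684/479727 + (148*(10 + (-6 + 1/4))**2 - 282)) = -432536*(-337684/479727 + (148*(10 - 23/4)**2 - 282)) = -432536*(-337684/479727 + (148*(17/4)**2 - 282)) = -432536*(-337684/479727 + (148*(289/16) - 282)) = -432536*(-337684/479727 + (10693/4 - 282)) = -432536*(-337684/479727 + 9565/4) = -432536*4587238019/1918908 = -496036395946546/479727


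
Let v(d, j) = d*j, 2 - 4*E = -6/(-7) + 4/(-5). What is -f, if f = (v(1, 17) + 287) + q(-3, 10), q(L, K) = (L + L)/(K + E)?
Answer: -111358/367 ≈ -303.43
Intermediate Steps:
E = 17/35 (E = ½ - (-6/(-7) + 4/(-5))/4 = ½ - (-6*(-⅐) + 4*(-⅕))/4 = ½ - (6/7 - ⅘)/4 = ½ - ¼*2/35 = ½ - 1/70 = 17/35 ≈ 0.48571)
q(L, K) = 2*L/(17/35 + K) (q(L, K) = (L + L)/(K + 17/35) = (2*L)/(17/35 + K) = 2*L/(17/35 + K))
f = 111358/367 (f = (1*17 + 287) + 70*(-3)/(17 + 35*10) = (17 + 287) + 70*(-3)/(17 + 350) = 304 + 70*(-3)/367 = 304 + 70*(-3)*(1/367) = 304 - 210/367 = 111358/367 ≈ 303.43)
-f = -1*111358/367 = -111358/367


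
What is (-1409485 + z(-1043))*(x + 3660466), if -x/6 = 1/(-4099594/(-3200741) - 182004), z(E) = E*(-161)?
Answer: -1323741556530700427942346/291271782685 ≈ -4.5447e+12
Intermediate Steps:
z(E) = -161*E
x = 9602223/291271782685 (x = -6/(-4099594/(-3200741) - 182004) = -6/(-4099594*(-1/3200741) - 182004) = -6/(4099594/3200741 - 182004) = -6/(-582543565370/3200741) = -6*(-3200741/582543565370) = 9602223/291271782685 ≈ 3.2967e-5)
(-1409485 + z(-1043))*(x + 3660466) = (-1409485 - 161*(-1043))*(9602223/291271782685 + 3660466) = (-1409485 + 167923)*(1066190457287433433/291271782685) = -1241562*1066190457287433433/291271782685 = -1323741556530700427942346/291271782685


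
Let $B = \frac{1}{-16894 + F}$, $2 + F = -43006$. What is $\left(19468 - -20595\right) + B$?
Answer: $\frac{2399853825}{59902} \approx 40063.0$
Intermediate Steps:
$F = -43008$ ($F = -2 - 43006 = -43008$)
$B = - \frac{1}{59902}$ ($B = \frac{1}{-16894 - 43008} = \frac{1}{-59902} = - \frac{1}{59902} \approx -1.6694 \cdot 10^{-5}$)
$\left(19468 - -20595\right) + B = \left(19468 - -20595\right) - \frac{1}{59902} = \left(19468 + 20595\right) - \frac{1}{59902} = 40063 - \frac{1}{59902} = \frac{2399853825}{59902}$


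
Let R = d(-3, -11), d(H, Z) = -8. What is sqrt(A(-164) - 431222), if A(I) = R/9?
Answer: I*sqrt(3881006)/3 ≈ 656.68*I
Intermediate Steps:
R = -8
A(I) = -8/9
sqrt(A(-164) - 431222) = sqrt(-8/9 - 431222) = sqrt(-3881006/9) = I*sqrt(3881006)/3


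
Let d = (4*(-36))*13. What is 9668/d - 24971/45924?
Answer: -2555932/447759 ≈ -5.7083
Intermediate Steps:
d = -1872 (d = -144*13 = -1872)
9668/d - 24971/45924 = 9668/(-1872) - 24971/45924 = 9668*(-1/1872) - 24971*1/45924 = -2417/468 - 24971/45924 = -2555932/447759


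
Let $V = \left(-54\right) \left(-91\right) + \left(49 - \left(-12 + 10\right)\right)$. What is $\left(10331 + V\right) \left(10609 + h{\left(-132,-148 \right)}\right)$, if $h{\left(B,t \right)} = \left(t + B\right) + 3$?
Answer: $158038272$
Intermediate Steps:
$V = 4965$ ($V = 4914 + \left(49 - -2\right) = 4914 + \left(49 + 2\right) = 4914 + 51 = 4965$)
$h{\left(B,t \right)} = 3 + B + t$ ($h{\left(B,t \right)} = \left(B + t\right) + 3 = 3 + B + t$)
$\left(10331 + V\right) \left(10609 + h{\left(-132,-148 \right)}\right) = \left(10331 + 4965\right) \left(10609 - 277\right) = 15296 \left(10609 - 277\right) = 15296 \cdot 10332 = 158038272$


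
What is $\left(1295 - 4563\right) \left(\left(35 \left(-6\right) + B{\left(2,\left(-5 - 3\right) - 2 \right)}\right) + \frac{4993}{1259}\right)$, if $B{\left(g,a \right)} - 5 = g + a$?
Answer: $\frac{860052632}{1259} \approx 6.8312 \cdot 10^{5}$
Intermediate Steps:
$B{\left(g,a \right)} = 5 + a + g$ ($B{\left(g,a \right)} = 5 + \left(g + a\right) = 5 + \left(a + g\right) = 5 + a + g$)
$\left(1295 - 4563\right) \left(\left(35 \left(-6\right) + B{\left(2,\left(-5 - 3\right) - 2 \right)}\right) + \frac{4993}{1259}\right) = \left(1295 - 4563\right) \left(\left(35 \left(-6\right) + \left(5 - 10 + 2\right)\right) + \frac{4993}{1259}\right) = - 3268 \left(\left(-210 + \left(5 - 10 + 2\right)\right) + 4993 \cdot \frac{1}{1259}\right) = - 3268 \left(\left(-210 + \left(5 - 10 + 2\right)\right) + \frac{4993}{1259}\right) = - 3268 \left(\left(-210 - 3\right) + \frac{4993}{1259}\right) = - 3268 \left(-213 + \frac{4993}{1259}\right) = \left(-3268\right) \left(- \frac{263174}{1259}\right) = \frac{860052632}{1259}$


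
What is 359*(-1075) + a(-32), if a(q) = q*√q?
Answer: -385925 - 128*I*√2 ≈ -3.8593e+5 - 181.02*I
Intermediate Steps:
a(q) = q^(3/2)
359*(-1075) + a(-32) = 359*(-1075) + (-32)^(3/2) = -385925 - 128*I*√2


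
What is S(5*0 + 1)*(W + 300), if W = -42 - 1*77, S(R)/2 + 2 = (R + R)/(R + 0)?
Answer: 0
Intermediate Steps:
S(R) = 0 (S(R) = -4 + 2*((R + R)/(R + 0)) = -4 + 2*((2*R)/R) = -4 + 2*2 = -4 + 4 = 0)
W = -119 (W = -42 - 77 = -119)
S(5*0 + 1)*(W + 300) = 0*(-119 + 300) = 0*181 = 0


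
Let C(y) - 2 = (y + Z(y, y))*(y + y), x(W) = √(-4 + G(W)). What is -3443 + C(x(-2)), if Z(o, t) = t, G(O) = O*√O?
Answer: -3457 - 8*I*√2 ≈ -3457.0 - 11.314*I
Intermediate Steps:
G(O) = O^(3/2)
x(W) = √(-4 + W^(3/2))
C(y) = 2 + 4*y² (C(y) = 2 + (y + y)*(y + y) = 2 + (2*y)*(2*y) = 2 + 4*y²)
-3443 + C(x(-2)) = -3443 + (2 + 4*(√(-4 + (-2)^(3/2)))²) = -3443 + (2 + 4*(√(-4 - 2*I*√2))²) = -3443 + (2 + 4*(-4 - 2*I*√2)) = -3443 + (2 + (-16 - 8*I*√2)) = -3443 + (-14 - 8*I*√2) = -3457 - 8*I*√2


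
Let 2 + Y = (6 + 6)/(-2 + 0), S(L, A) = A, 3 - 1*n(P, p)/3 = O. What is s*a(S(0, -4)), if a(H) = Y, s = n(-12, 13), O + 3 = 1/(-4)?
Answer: -150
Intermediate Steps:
O = -13/4 (O = -3 + 1/(-4) = -3 - ¼ = -13/4 ≈ -3.2500)
n(P, p) = 75/4 (n(P, p) = 9 - 3*(-13/4) = 9 + 39/4 = 75/4)
Y = -8 (Y = -2 + (6 + 6)/(-2 + 0) = -2 + 12/(-2) = -2 + 12*(-½) = -2 - 6 = -8)
s = 75/4 ≈ 18.750
a(H) = -8
s*a(S(0, -4)) = (75/4)*(-8) = -150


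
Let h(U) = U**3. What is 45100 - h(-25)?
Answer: 60725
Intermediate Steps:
45100 - h(-25) = 45100 - 1*(-25)**3 = 45100 - 1*(-15625) = 45100 + 15625 = 60725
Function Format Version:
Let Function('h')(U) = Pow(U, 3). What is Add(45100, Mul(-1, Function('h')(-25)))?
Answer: 60725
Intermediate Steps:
Add(45100, Mul(-1, Function('h')(-25))) = Add(45100, Mul(-1, Pow(-25, 3))) = Add(45100, Mul(-1, -15625)) = Add(45100, 15625) = 60725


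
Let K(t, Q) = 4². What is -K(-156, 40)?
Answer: -16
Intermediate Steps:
K(t, Q) = 16
-K(-156, 40) = -1*16 = -16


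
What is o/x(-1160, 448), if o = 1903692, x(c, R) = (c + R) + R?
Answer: -158641/22 ≈ -7211.0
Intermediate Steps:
x(c, R) = c + 2*R (x(c, R) = (R + c) + R = c + 2*R)
o/x(-1160, 448) = 1903692/(-1160 + 2*448) = 1903692/(-1160 + 896) = 1903692/(-264) = 1903692*(-1/264) = -158641/22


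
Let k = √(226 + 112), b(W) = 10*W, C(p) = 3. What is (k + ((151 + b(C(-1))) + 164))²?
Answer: 119363 + 8970*√2 ≈ 1.3205e+5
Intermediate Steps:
k = 13*√2 (k = √338 = 13*√2 ≈ 18.385)
(k + ((151 + b(C(-1))) + 164))² = (13*√2 + ((151 + 10*3) + 164))² = (13*√2 + ((151 + 30) + 164))² = (13*√2 + (181 + 164))² = (13*√2 + 345)² = (345 + 13*√2)²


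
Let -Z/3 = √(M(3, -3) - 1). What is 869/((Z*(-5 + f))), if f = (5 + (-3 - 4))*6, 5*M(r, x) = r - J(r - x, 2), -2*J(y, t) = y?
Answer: 869*√5/51 ≈ 38.101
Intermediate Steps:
J(y, t) = -y/2
M(r, x) = -x/10 + 3*r/10 (M(r, x) = (r - (-1)*(r - x)/2)/5 = (r - (x/2 - r/2))/5 = (r + (r/2 - x/2))/5 = (-x/2 + 3*r/2)/5 = -x/10 + 3*r/10)
Z = -3*√5/5 (Z = -3*√((-⅒*(-3) + (3/10)*3) - 1) = -3*√((3/10 + 9/10) - 1) = -3*√(6/5 - 1) = -3*√5/5 ≈ -1.3416)
f = -12 (f = (5 - 7)*6 = -2*6 = -12)
869/((Z*(-5 + f))) = 869/(((-3*√5/5)*(-5 - 12))) = 869/((-3*√5/5*(-17))) = 869/((51*√5/5)) = 869*(√5/51) = 869*√5/51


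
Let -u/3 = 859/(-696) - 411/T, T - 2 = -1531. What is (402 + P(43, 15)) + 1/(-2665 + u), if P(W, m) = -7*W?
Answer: 95376244537/944322765 ≈ 101.00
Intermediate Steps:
T = -1529 (T = 2 - 1531 = -1529)
u = 1027355/354728 (u = -3*(859/(-696) - 411/(-1529)) = -3*(859*(-1/696) - 411*(-1/1529)) = -3*(-859/696 + 411/1529) = -3*(-1027355/1064184) = 1027355/354728 ≈ 2.8962)
(402 + P(43, 15)) + 1/(-2665 + u) = (402 - 7*43) + 1/(-2665 + 1027355/354728) = (402 - 301) + 1/(-944322765/354728) = 101 - 354728/944322765 = 95376244537/944322765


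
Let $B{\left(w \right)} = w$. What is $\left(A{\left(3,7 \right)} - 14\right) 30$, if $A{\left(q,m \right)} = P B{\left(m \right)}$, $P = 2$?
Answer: $0$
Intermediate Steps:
$A{\left(q,m \right)} = 2 m$
$\left(A{\left(3,7 \right)} - 14\right) 30 = \left(2 \cdot 7 - 14\right) 30 = \left(14 - 14\right) 30 = 0 \cdot 30 = 0$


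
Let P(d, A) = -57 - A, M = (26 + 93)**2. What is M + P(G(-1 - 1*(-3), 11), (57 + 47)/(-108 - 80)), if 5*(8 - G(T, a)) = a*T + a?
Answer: 662914/47 ≈ 14105.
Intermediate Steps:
M = 14161 (M = 119**2 = 14161)
G(T, a) = 8 - a/5 - T*a/5 (G(T, a) = 8 - (a*T + a)/5 = 8 - (T*a + a)/5 = 8 - (a + T*a)/5 = 8 + (-a/5 - T*a/5) = 8 - a/5 - T*a/5)
M + P(G(-1 - 1*(-3), 11), (57 + 47)/(-108 - 80)) = 14161 + (-57 - (57 + 47)/(-108 - 80)) = 14161 + (-57 - 104/(-188)) = 14161 + (-57 - 104*(-1)/188) = 14161 + (-57 - 1*(-26/47)) = 14161 + (-57 + 26/47) = 14161 - 2653/47 = 662914/47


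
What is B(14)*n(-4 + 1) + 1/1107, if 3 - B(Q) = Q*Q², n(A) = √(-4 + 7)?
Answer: 1/1107 - 2741*√3 ≈ -4747.5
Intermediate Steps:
n(A) = √3
B(Q) = 3 - Q³ (B(Q) = 3 - Q*Q² = 3 - Q³)
B(14)*n(-4 + 1) + 1/1107 = (3 - 1*14³)*√3 + 1/1107 = (3 - 1*2744)*√3 + 1/1107 = (3 - 2744)*√3 + 1/1107 = -2741*√3 + 1/1107 = 1/1107 - 2741*√3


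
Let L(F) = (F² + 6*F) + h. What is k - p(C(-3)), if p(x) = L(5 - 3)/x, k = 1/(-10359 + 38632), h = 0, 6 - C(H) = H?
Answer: -452359/254457 ≈ -1.7777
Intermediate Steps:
C(H) = 6 - H
k = 1/28273 ≈ 3.5369e-5
L(F) = F² + 6*F (L(F) = (F² + 6*F) + 0 = F² + 6*F)
p(x) = 16/x (p(x) = ((5 - 3)*(6 + (5 - 3)))/x = (2*(6 + 2))/x = (2*8)/x = 16/x)
k - p(C(-3)) = 1/28273 - 16/(6 - 1*(-3)) = 1/28273 - 16/(6 + 3) = 1/28273 - 16/9 = -452359/254457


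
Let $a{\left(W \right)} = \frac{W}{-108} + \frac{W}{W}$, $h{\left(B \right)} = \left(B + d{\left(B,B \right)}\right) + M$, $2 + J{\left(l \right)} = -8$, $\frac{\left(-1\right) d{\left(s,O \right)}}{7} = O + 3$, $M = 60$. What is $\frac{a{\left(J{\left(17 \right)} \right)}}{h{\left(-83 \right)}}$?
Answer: $\frac{59}{28998} \approx 0.0020346$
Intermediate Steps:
$d{\left(s,O \right)} = -21 - 7 O$ ($d{\left(s,O \right)} = - 7 \left(O + 3\right) = - 7 \left(3 + O\right) = -21 - 7 O$)
$J{\left(l \right)} = -10$ ($J{\left(l \right)} = -2 - 8 = -10$)
$h{\left(B \right)} = 39 - 6 B$ ($h{\left(B \right)} = \left(B - \left(21 + 7 B\right)\right) + 60 = \left(-21 - 6 B\right) + 60 = 39 - 6 B$)
$a{\left(W \right)} = 1 - \frac{W}{108}$ ($a{\left(W \right)} = W \left(- \frac{1}{108}\right) + 1 = - \frac{W}{108} + 1 = 1 - \frac{W}{108}$)
$\frac{a{\left(J{\left(17 \right)} \right)}}{h{\left(-83 \right)}} = \frac{1 - - \frac{5}{54}}{39 - -498} = \frac{1 + \frac{5}{54}}{39 + 498} = \frac{59}{54 \cdot 537} = \frac{59}{54} \cdot \frac{1}{537} = \frac{59}{28998}$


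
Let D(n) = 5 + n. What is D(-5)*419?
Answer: 0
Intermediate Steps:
D(-5)*419 = (5 - 5)*419 = 0*419 = 0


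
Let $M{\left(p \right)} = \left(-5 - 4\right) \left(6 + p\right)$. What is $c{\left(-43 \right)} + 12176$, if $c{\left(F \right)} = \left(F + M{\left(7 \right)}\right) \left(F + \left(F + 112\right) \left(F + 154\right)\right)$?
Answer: $-1206384$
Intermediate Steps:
$M{\left(p \right)} = -54 - 9 p$ ($M{\left(p \right)} = - 9 \left(6 + p\right) = -54 - 9 p$)
$c{\left(F \right)} = \left(-117 + F\right) \left(F + \left(112 + F\right) \left(154 + F\right)\right)$ ($c{\left(F \right)} = \left(F - 117\right) \left(F + \left(F + 112\right) \left(F + 154\right)\right) = \left(F - 117\right) \left(F + \left(112 + F\right) \left(154 + F\right)\right) = \left(-117 + F\right) \left(F + \left(112 + F\right) \left(154 + F\right)\right)$)
$c{\left(-43 \right)} + 12176 = \left(-2018016 + \left(-43\right)^{3} - -601613 + 150 \left(-43\right)^{2}\right) + 12176 = \left(-2018016 - 79507 + 601613 + 150 \cdot 1849\right) + 12176 = \left(-2018016 - 79507 + 601613 + 277350\right) + 12176 = -1218560 + 12176 = -1206384$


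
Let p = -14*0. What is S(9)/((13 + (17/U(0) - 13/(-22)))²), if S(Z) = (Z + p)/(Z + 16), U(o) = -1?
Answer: 484/15625 ≈ 0.030976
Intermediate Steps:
p = 0
S(Z) = Z/(16 + Z) (S(Z) = (Z + 0)/(Z + 16) = Z/(16 + Z))
S(9)/((13 + (17/U(0) - 13/(-22)))²) = (9/(16 + 9))/((13 + (17/(-1) - 13/(-22)))²) = (9/25)/((13 + (17*(-1) - 13*(-1/22)))²) = (9*(1/25))/((13 + (-17 + 13/22))²) = 9/(25*((13 - 361/22)²)) = 9/(25*((-75/22)²)) = 9/(25*(5625/484)) = (9/25)*(484/5625) = 484/15625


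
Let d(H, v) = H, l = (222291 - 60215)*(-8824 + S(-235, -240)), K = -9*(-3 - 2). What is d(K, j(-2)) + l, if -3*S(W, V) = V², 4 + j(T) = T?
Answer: -4542017779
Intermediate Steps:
j(T) = -4 + T
S(W, V) = -V²/3
K = 45 (K = -9*(-5) = 45)
l = -4542017824 (l = (222291 - 60215)*(-8824 - ⅓*(-240)²) = 162076*(-8824 - ⅓*57600) = 162076*(-8824 - 19200) = 162076*(-28024) = -4542017824)
d(K, j(-2)) + l = 45 - 4542017824 = -4542017779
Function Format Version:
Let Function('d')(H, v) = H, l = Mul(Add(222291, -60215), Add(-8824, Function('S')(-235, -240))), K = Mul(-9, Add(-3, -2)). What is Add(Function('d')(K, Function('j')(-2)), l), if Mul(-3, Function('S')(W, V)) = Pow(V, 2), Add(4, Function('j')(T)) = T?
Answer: -4542017779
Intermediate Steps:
Function('j')(T) = Add(-4, T)
Function('S')(W, V) = Mul(Rational(-1, 3), Pow(V, 2))
K = 45 (K = Mul(-9, -5) = 45)
l = -4542017824 (l = Mul(Add(222291, -60215), Add(-8824, Mul(Rational(-1, 3), Pow(-240, 2)))) = Mul(162076, Add(-8824, Mul(Rational(-1, 3), 57600))) = Mul(162076, Add(-8824, -19200)) = Mul(162076, -28024) = -4542017824)
Add(Function('d')(K, Function('j')(-2)), l) = Add(45, -4542017824) = -4542017779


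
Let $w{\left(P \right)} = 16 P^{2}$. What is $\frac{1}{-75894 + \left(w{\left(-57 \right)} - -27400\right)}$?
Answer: $\frac{1}{3490} \approx 0.00028653$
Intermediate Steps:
$\frac{1}{-75894 + \left(w{\left(-57 \right)} - -27400\right)} = \frac{1}{-75894 - \left(-27400 - 16 \left(-57\right)^{2}\right)} = \frac{1}{-75894 + \left(16 \cdot 3249 + 27400\right)} = \frac{1}{-75894 + \left(51984 + 27400\right)} = \frac{1}{-75894 + 79384} = \frac{1}{3490}$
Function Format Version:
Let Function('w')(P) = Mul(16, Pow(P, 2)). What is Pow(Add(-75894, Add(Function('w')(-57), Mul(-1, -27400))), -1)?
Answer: Rational(1, 3490) ≈ 0.00028653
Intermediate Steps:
Pow(Add(-75894, Add(Function('w')(-57), Mul(-1, -27400))), -1) = Pow(Add(-75894, Add(Mul(16, Pow(-57, 2)), Mul(-1, -27400))), -1) = Pow(Add(-75894, Add(Mul(16, 3249), 27400)), -1) = Pow(Add(-75894, Add(51984, 27400)), -1) = Pow(Add(-75894, 79384), -1) = Pow(3490, -1) = Rational(1, 3490)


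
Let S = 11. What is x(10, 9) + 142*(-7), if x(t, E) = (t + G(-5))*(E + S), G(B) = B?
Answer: -894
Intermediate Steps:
x(t, E) = (-5 + t)*(11 + E) (x(t, E) = (t - 5)*(E + 11) = (-5 + t)*(11 + E))
x(10, 9) + 142*(-7) = (-55 - 5*9 + 11*10 + 9*10) + 142*(-7) = (-55 - 45 + 110 + 90) - 994 = 100 - 994 = -894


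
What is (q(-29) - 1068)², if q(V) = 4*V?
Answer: 1401856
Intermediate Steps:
(q(-29) - 1068)² = (4*(-29) - 1068)² = (-116 - 1068)² = (-1184)² = 1401856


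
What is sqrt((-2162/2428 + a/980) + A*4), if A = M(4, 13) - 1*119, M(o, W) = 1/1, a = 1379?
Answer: I*sqrt(851216000495)/42490 ≈ 21.714*I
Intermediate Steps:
M(o, W) = 1
A = -118 (A = 1 - 1*119 = 1 - 119 = -118)
sqrt((-2162/2428 + a/980) + A*4) = sqrt((-2162/2428 + 1379/980) - 118*4) = sqrt((-2162*1/2428 + 1379*(1/980)) - 472) = sqrt((-1081/1214 + 197/140) - 472) = sqrt(43909/84980 - 472) = sqrt(-40066651/84980) = I*sqrt(851216000495)/42490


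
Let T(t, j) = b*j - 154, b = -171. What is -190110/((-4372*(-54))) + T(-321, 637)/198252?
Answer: -73428707/54172359 ≈ -1.3555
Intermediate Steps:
T(t, j) = -154 - 171*j (T(t, j) = -171*j - 154 = -154 - 171*j)
-190110/((-4372*(-54))) + T(-321, 637)/198252 = -190110/((-4372*(-54))) + (-154 - 171*637)/198252 = -190110/236088 + (-154 - 108927)*(1/198252) = -190110*1/236088 - 109081*1/198252 = -31685/39348 - 109081/198252 = -73428707/54172359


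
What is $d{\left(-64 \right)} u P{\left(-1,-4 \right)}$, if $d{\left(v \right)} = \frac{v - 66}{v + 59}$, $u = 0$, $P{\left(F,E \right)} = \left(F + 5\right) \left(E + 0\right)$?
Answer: $0$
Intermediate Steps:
$P{\left(F,E \right)} = E \left(5 + F\right)$ ($P{\left(F,E \right)} = \left(5 + F\right) E = E \left(5 + F\right)$)
$d{\left(v \right)} = \frac{-66 + v}{59 + v}$
$d{\left(-64 \right)} u P{\left(-1,-4 \right)} = \frac{-66 - 64}{59 - 64} \cdot 0 \left(- 4 \left(5 - 1\right)\right) = \frac{1}{-5} \left(-130\right) 0 \left(\left(-4\right) 4\right) = \left(- \frac{1}{5}\right) \left(-130\right) 0 \left(-16\right) = 26 \cdot 0 = 0$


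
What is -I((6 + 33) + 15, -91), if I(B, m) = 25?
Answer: -25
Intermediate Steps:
-I((6 + 33) + 15, -91) = -1*25 = -25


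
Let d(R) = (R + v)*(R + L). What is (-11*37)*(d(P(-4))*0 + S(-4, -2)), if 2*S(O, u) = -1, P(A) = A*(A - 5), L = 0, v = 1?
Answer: 407/2 ≈ 203.50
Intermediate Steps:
P(A) = A*(-5 + A)
S(O, u) = -½ (S(O, u) = (½)*(-1) = -½)
d(R) = R*(1 + R) (d(R) = (R + 1)*(R + 0) = (1 + R)*R = R*(1 + R))
(-11*37)*(d(P(-4))*0 + S(-4, -2)) = (-11*37)*(((-4*(-5 - 4))*(1 - 4*(-5 - 4)))*0 - ½) = -407*(((-4*(-9))*(1 - 4*(-9)))*0 - ½) = -407*((36*(1 + 36))*0 - ½) = -407*((36*37)*0 - ½) = -407*(1332*0 - ½) = -407*(0 - ½) = -407*(-½) = 407/2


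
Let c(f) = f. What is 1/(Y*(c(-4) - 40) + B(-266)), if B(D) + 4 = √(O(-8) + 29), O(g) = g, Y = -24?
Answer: 1052/1106683 - √21/1106683 ≈ 0.00094645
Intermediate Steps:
B(D) = -4 + √21 (B(D) = -4 + √(-8 + 29) = -4 + √21)
1/(Y*(c(-4) - 40) + B(-266)) = 1/(-24*(-4 - 40) + (-4 + √21)) = 1/(-24*(-44) + (-4 + √21)) = 1/(1056 + (-4 + √21)) = 1/(1052 + √21)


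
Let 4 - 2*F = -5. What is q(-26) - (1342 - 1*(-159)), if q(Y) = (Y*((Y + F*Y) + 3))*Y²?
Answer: 2459139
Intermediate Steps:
F = 9/2 (F = 2 - ½*(-5) = 2 + 5/2 = 9/2 ≈ 4.5000)
q(Y) = Y³*(3 + 11*Y/2) (q(Y) = (Y*((Y + 9*Y/2) + 3))*Y² = (Y*(11*Y/2 + 3))*Y² = (Y*(3 + 11*Y/2))*Y² = Y³*(3 + 11*Y/2))
q(-26) - (1342 - 1*(-159)) = (½)*(-26)³*(6 + 11*(-26)) - (1342 - 1*(-159)) = (½)*(-17576)*(6 - 286) - (1342 + 159) = (½)*(-17576)*(-280) - 1*1501 = 2460640 - 1501 = 2459139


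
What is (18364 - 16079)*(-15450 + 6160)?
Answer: -21227650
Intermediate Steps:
(18364 - 16079)*(-15450 + 6160) = 2285*(-9290) = -21227650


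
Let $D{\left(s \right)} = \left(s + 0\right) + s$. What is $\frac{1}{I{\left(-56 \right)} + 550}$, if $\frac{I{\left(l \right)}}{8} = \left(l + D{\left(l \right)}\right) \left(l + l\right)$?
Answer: $\frac{1}{151078} \approx 6.6191 \cdot 10^{-6}$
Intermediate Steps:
$D{\left(s \right)} = 2 s$ ($D{\left(s \right)} = s + s = 2 s$)
$I{\left(l \right)} = 48 l^{2}$ ($I{\left(l \right)} = 8 \left(l + 2 l\right) \left(l + l\right) = 8 \cdot 3 l 2 l = 8 \cdot 6 l^{2} = 48 l^{2}$)
$\frac{1}{I{\left(-56 \right)} + 550} = \frac{1}{48 \left(-56\right)^{2} + 550} = \frac{1}{48 \cdot 3136 + 550} = \frac{1}{150528 + 550} = \frac{1}{151078}$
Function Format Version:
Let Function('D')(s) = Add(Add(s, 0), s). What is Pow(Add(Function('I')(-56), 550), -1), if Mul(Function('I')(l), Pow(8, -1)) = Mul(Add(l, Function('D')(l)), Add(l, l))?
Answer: Rational(1, 151078) ≈ 6.6191e-6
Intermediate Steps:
Function('D')(s) = Mul(2, s) (Function('D')(s) = Add(s, s) = Mul(2, s))
Function('I')(l) = Mul(48, Pow(l, 2)) (Function('I')(l) = Mul(8, Mul(Add(l, Mul(2, l)), Add(l, l))) = Mul(8, Mul(Mul(3, l), Mul(2, l))) = Mul(8, Mul(6, Pow(l, 2))) = Mul(48, Pow(l, 2)))
Pow(Add(Function('I')(-56), 550), -1) = Pow(Add(Mul(48, Pow(-56, 2)), 550), -1) = Pow(Add(Mul(48, 3136), 550), -1) = Pow(Add(150528, 550), -1) = Pow(151078, -1) = Rational(1, 151078)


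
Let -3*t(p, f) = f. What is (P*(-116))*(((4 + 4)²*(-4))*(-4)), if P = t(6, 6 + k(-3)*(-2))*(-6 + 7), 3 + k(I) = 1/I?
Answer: 4513792/9 ≈ 5.0153e+5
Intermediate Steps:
k(I) = -3 + 1/I
t(p, f) = -f/3
P = -38/9 (P = (-(6 + (-3 + 1/(-3))*(-2))/3)*(-6 + 7) = -(6 + (-3 - ⅓)*(-2))/3*1 = -(6 - 10/3*(-2))/3*1 = -(6 + 20/3)/3*1 = -⅓*38/3*1 = -38/9*1 = -38/9 ≈ -4.2222)
(P*(-116))*(((4 + 4)²*(-4))*(-4)) = (-38/9*(-116))*(((4 + 4)²*(-4))*(-4)) = 4408*((8²*(-4))*(-4))/9 = 4408*((64*(-4))*(-4))/9 = 4408*(-256*(-4))/9 = (4408/9)*1024 = 4513792/9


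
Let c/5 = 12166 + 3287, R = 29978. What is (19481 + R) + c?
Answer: 126724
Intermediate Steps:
c = 77265 (c = 5*(12166 + 3287) = 5*15453 = 77265)
(19481 + R) + c = (19481 + 29978) + 77265 = 49459 + 77265 = 126724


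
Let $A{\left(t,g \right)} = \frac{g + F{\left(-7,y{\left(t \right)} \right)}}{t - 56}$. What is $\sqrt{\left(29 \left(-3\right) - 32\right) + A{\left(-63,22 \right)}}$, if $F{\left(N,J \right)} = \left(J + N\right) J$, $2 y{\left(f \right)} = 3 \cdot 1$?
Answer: $\frac{31 i \sqrt{7021}}{238} \approx 10.914 i$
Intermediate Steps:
$y{\left(f \right)} = \frac{3}{2}$ ($y{\left(f \right)} = \frac{3 \cdot 1}{2} = \frac{1}{2} \cdot 3 = \frac{3}{2}$)
$F{\left(N,J \right)} = J \left(J + N\right)$
$A{\left(t,g \right)} = \frac{- \frac{33}{4} + g}{-56 + t}$ ($A{\left(t,g \right)} = \frac{g + \frac{3 \left(\frac{3}{2} - 7\right)}{2}}{t - 56} = \frac{g + \frac{3}{2} \left(- \frac{11}{2}\right)}{-56 + t} = \frac{g - \frac{33}{4}}{-56 + t} = \frac{- \frac{33}{4} + g}{-56 + t}$)
$\sqrt{\left(29 \left(-3\right) - 32\right) + A{\left(-63,22 \right)}} = \sqrt{\left(29 \left(-3\right) - 32\right) + \frac{- \frac{33}{4} + 22}{-56 - 63}} = \sqrt{\left(-87 - 32\right) + \frac{1}{-119} \cdot \frac{55}{4}} = \sqrt{-119 - \frac{55}{476}} = \sqrt{- \frac{56699}{476}} = \frac{31 i \sqrt{7021}}{238}$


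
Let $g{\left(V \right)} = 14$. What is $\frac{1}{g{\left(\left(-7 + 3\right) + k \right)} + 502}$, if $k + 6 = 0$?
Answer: $\frac{1}{516} \approx 0.001938$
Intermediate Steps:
$k = -6$ ($k = -6 + 0 = -6$)
$\frac{1}{g{\left(\left(-7 + 3\right) + k \right)} + 502} = \frac{1}{14 + 502} = \frac{1}{516}$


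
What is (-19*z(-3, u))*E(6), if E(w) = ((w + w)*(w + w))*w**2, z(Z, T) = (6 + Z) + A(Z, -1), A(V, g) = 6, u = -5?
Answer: -886464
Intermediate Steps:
z(Z, T) = 12 + Z (z(Z, T) = (6 + Z) + 6 = 12 + Z)
E(w) = 4*w**4 (E(w) = ((2*w)*(2*w))*w**2 = (4*w**2)*w**2 = 4*w**4)
(-19*z(-3, u))*E(6) = (-19*(12 - 3))*(4*6**4) = (-19*9)*(4*1296) = -171*5184 = -886464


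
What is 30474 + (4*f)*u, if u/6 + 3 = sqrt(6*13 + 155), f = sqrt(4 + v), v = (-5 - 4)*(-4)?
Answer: 30474 - 144*sqrt(10) + 48*sqrt(2330) ≈ 32336.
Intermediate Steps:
v = 36 (v = -9*(-4) = 36)
f = 2*sqrt(10) (f = sqrt(4 + 36) = sqrt(40) = 2*sqrt(10) ≈ 6.3246)
u = -18 + 6*sqrt(233) (u = -18 + 6*sqrt(6*13 + 155) = -18 + 6*sqrt(78 + 155) = -18 + 6*sqrt(233) ≈ 73.586)
30474 + (4*f)*u = 30474 + (4*(2*sqrt(10)))*(-18 + 6*sqrt(233)) = 30474 + (8*sqrt(10))*(-18 + 6*sqrt(233)) = 30474 + 8*sqrt(10)*(-18 + 6*sqrt(233))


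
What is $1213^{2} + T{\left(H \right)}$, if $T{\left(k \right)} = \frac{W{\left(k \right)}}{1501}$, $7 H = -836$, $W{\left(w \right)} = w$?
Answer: $\frac{813667013}{553} \approx 1.4714 \cdot 10^{6}$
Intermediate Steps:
$H = - \frac{836}{7}$ ($H = \frac{1}{7} \left(-836\right) = - \frac{836}{7} \approx -119.43$)
$T{\left(k \right)} = \frac{k}{1501}$
$1213^{2} + T{\left(H \right)} = 1213^{2} + \frac{1}{1501} \left(- \frac{836}{7}\right) = 1471369 - \frac{44}{553} = \frac{813667013}{553}$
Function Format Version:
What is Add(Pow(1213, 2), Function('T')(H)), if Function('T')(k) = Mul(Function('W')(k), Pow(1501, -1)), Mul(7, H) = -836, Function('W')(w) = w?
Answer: Rational(813667013, 553) ≈ 1.4714e+6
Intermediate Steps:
H = Rational(-836, 7) (H = Mul(Rational(1, 7), -836) = Rational(-836, 7) ≈ -119.43)
Function('T')(k) = Mul(Rational(1, 1501), k) (Function('T')(k) = Mul(k, Pow(1501, -1)) = Mul(k, Rational(1, 1501)) = Mul(Rational(1, 1501), k))
Add(Pow(1213, 2), Function('T')(H)) = Add(Pow(1213, 2), Mul(Rational(1, 1501), Rational(-836, 7))) = Add(1471369, Rational(-44, 553)) = Rational(813667013, 553)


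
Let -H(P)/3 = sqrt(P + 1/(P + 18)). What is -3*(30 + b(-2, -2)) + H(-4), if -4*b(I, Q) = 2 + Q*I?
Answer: -171/2 - 3*I*sqrt(770)/14 ≈ -85.5 - 5.9462*I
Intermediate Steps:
b(I, Q) = -1/2 - I*Q/4 (b(I, Q) = -(2 + Q*I)/4 = -(2 + I*Q)/4 = -1/2 - I*Q/4)
H(P) = -3*sqrt(P + 1/(18 + P)) (H(P) = -3*sqrt(P + 1/(P + 18)) = -3*sqrt(P + 1/(18 + P)))
-3*(30 + b(-2, -2)) + H(-4) = -3*(30 + (-1/2 - 1/4*(-2)*(-2))) - 3*sqrt(1 - 4*(18 - 4))/sqrt(18 - 4) = -3*(30 + (-1/2 - 1)) - 3*sqrt(14)*sqrt(1 - 4*14)/14 = -3*(30 - 3/2) - 3*sqrt(14)*sqrt(1 - 56)/14 = -3*57/2 - 3*I*sqrt(770)/14 = -171/2 - 3*I*sqrt(770)/14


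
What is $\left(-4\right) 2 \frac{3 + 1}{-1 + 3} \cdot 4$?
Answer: $-64$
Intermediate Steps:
$\left(-4\right) 2 \frac{3 + 1}{-1 + 3} \cdot 4 = - 8 \cdot \frac{4}{2} \cdot 4 = - 8 \cdot 4 \cdot \frac{1}{2} \cdot 4 = - 8 \cdot 2 \cdot 4 = \left(-8\right) 8 = -64$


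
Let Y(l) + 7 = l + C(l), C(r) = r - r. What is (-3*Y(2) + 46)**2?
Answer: 3721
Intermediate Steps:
C(r) = 0
Y(l) = -7 + l (Y(l) = -7 + (l + 0) = -7 + l)
(-3*Y(2) + 46)**2 = (-3*(-7 + 2) + 46)**2 = (-3*(-5) + 46)**2 = (15 + 46)**2 = 61**2 = 3721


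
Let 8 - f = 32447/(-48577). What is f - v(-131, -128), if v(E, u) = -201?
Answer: 10185040/48577 ≈ 209.67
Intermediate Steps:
f = 421063/48577 (f = 8 - 32447/(-48577) = 8 - 32447*(-1)/48577 = 8 - 1*(-32447/48577) = 8 + 32447/48577 = 421063/48577 ≈ 8.6680)
f - v(-131, -128) = 421063/48577 - 1*(-201) = 421063/48577 + 201 = 10185040/48577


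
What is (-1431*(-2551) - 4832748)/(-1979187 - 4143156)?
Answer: 394089/2040781 ≈ 0.19311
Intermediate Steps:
(-1431*(-2551) - 4832748)/(-1979187 - 4143156) = (3650481 - 4832748)/(-6122343) = -1182267*(-1/6122343) = 394089/2040781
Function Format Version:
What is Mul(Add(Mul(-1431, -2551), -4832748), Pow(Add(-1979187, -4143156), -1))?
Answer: Rational(394089, 2040781) ≈ 0.19311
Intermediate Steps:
Mul(Add(Mul(-1431, -2551), -4832748), Pow(Add(-1979187, -4143156), -1)) = Mul(Add(3650481, -4832748), Pow(-6122343, -1)) = Mul(-1182267, Rational(-1, 6122343)) = Rational(394089, 2040781)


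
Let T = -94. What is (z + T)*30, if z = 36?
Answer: -1740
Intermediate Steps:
(z + T)*30 = (36 - 94)*30 = -58*30 = -1740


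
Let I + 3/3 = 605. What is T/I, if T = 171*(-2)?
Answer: -171/302 ≈ -0.56623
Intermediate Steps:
I = 604 (I = -1 + 605 = 604)
T = -342
T/I = -342/604 = -342*1/604 = -171/302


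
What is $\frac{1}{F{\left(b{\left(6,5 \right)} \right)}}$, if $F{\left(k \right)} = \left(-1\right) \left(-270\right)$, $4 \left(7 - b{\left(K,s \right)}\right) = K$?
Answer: $\frac{1}{270} \approx 0.0037037$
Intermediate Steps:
$b{\left(K,s \right)} = 7 - \frac{K}{4}$
$F{\left(k \right)} = 270$
$\frac{1}{F{\left(b{\left(6,5 \right)} \right)}} = \frac{1}{270}$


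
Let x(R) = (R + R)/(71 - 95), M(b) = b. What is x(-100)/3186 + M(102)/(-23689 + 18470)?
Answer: -49673/2934306 ≈ -0.016928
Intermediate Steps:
x(R) = -R/12 (x(R) = (2*R)/(-24) = (2*R)*(-1/24) = -R/12)
x(-100)/3186 + M(102)/(-23689 + 18470) = -1/12*(-100)/3186 + 102/(-23689 + 18470) = (25/3)*(1/3186) + 102/(-5219) = 25/9558 + 102*(-1/5219) = 25/9558 - 6/307 = -49673/2934306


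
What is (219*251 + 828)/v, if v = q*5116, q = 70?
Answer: 7971/51160 ≈ 0.15581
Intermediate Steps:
v = 358120 (v = 70*5116 = 358120)
(219*251 + 828)/v = (219*251 + 828)/358120 = (54969 + 828)*(1/358120) = 55797*(1/358120) = 7971/51160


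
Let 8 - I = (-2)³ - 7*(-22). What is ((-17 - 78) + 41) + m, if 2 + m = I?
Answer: -194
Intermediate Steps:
I = -138 (I = 8 - ((-2)³ - 7*(-22)) = 8 - (-8 - 1*(-154)) = 8 - (-8 + 154) = 8 - 1*146 = 8 - 146 = -138)
m = -140 (m = -2 - 138 = -140)
((-17 - 78) + 41) + m = ((-17 - 78) + 41) - 140 = (-95 + 41) - 140 = -54 - 140 = -194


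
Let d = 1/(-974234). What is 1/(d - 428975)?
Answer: -974234/417922030151 ≈ -2.3311e-6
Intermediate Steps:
d = -1/974234 ≈ -1.0264e-6
1/(d - 428975) = 1/(-1/974234 - 428975) = 1/(-417922030151/974234) = -974234/417922030151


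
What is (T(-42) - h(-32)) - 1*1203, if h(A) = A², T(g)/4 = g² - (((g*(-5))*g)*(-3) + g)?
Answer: -100843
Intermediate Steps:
T(g) = -56*g² - 4*g (T(g) = 4*(g² - (((g*(-5))*g)*(-3) + g)) = 4*(g² - (((-5*g)*g)*(-3) + g)) = 4*(g² - (-5*g²*(-3) + g)) = 4*(g² - (15*g² + g)) = 4*(g² - (g + 15*g²)) = 4*(g² + (-g - 15*g²)) = 4*(-g - 14*g²) = -56*g² - 4*g)
(T(-42) - h(-32)) - 1*1203 = (-4*(-42)*(1 + 14*(-42)) - 1*(-32)²) - 1*1203 = (-4*(-42)*(1 - 588) - 1*1024) - 1203 = (-4*(-42)*(-587) - 1024) - 1203 = (-98616 - 1024) - 1203 = -99640 - 1203 = -100843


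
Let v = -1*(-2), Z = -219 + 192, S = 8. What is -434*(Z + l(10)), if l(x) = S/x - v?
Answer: 61194/5 ≈ 12239.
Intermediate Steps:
Z = -27
v = 2
l(x) = -2 + 8/x (l(x) = 8/x - 1*2 = 8/x - 2 = -2 + 8/x)
-434*(Z + l(10)) = -434*(-27 + (-2 + 8/10)) = -434*(-27 + (-2 + 8*(1/10))) = -434*(-27 + (-2 + 4/5)) = -434*(-27 - 6/5) = -434*(-141/5) = 61194/5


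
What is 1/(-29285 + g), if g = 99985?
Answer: 1/70700 ≈ 1.4144e-5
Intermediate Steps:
1/(-29285 + g) = 1/(-29285 + 99985) = 1/70700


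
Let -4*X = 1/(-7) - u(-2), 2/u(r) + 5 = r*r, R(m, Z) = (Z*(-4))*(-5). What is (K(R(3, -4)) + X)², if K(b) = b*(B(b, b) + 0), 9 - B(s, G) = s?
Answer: 39749593129/784 ≈ 5.0701e+7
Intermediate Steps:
R(m, Z) = 20*Z (R(m, Z) = -4*Z*(-5) = 20*Z)
B(s, G) = 9 - s
u(r) = 2/(-5 + r²) (u(r) = 2/(-5 + r*r) = 2/(-5 + r²))
K(b) = b*(9 - b) (K(b) = b*((9 - b) + 0) = b*(9 - b))
X = -13/28 (X = -(1/(-7) - 2/(-5 + (-2)²))/4 = -(-⅐ - 2/(-5 + 4))/4 = -(-⅐ - 2/(-1))/4 = -(-⅐ - 2*(-1))/4 = -(-⅐ - 1*(-2))/4 = -(-⅐ + 2)/4 = -¼*13/7 = -13/28 ≈ -0.46429)
(K(R(3, -4)) + X)² = ((20*(-4))*(9 - 20*(-4)) - 13/28)² = (-80*(9 - 1*(-80)) - 13/28)² = (-80*(9 + 80) - 13/28)² = (-80*89 - 13/28)² = (-7120 - 13/28)² = (-199373/28)² = 39749593129/784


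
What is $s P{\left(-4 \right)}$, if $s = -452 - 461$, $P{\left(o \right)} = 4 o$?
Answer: $14608$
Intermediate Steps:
$s = -913$ ($s = -452 - 461 = -913$)
$s P{\left(-4 \right)} = - 913 \cdot 4 \left(-4\right) = \left(-913\right) \left(-16\right) = 14608$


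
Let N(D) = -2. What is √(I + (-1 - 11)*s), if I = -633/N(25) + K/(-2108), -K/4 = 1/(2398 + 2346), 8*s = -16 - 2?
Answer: √536756536290038/1250044 ≈ 18.534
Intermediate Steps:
s = -9/4 (s = (-16 - 2)/8 = (⅛)*(-18) = -9/4 ≈ -2.2500)
K = -1/1186 (K = -4/(2398 + 2346) = -4/4744 = -4*1/4744 = -1/1186 ≈ -0.00084317)
I = 791277853/2500088 (I = -633/(-2) - 1/1186/(-2108) = -633*(-½) - 1/1186*(-1/2108) = 633/2 + 1/2500088 = 791277853/2500088 ≈ 316.50)
√(I + (-1 - 11)*s) = √(791277853/2500088 + (-1 - 11)*(-9/4)) = √(791277853/2500088 - 12*(-9/4)) = √(791277853/2500088 + 27) = √(858780229/2500088) = √536756536290038/1250044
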